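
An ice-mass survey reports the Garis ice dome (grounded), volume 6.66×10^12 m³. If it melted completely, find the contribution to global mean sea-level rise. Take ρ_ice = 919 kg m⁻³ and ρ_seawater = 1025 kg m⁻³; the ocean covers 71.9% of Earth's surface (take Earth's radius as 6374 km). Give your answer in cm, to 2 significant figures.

Garis: 6.66×10^12 m³ × (919/1025) = 5.971×10^12 m³ of water.
Spread over 3.67×10^14 m² of ocean, Δh = 5.971×10^12 / 3.67×10^14 = 0.0163 m = 1.6 cm.

≈ 1.6 cm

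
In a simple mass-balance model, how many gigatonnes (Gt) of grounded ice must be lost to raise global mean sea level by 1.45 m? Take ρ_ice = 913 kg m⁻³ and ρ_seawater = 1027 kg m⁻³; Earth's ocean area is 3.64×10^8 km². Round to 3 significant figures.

Required water volume = Δh × A = 1.45 m × 3.64×10^14 m² = 5.278×10^14 m³.
ρ_w = 1027 kg m⁻³, so the mass of water = 5.278×10^14 m³ × 1027 kg m⁻³ = 5.421×10^17 kg = 5.42×10^5 Gt (and the same mass of ice, by conservation).

≈ 5.42×10^5 Gt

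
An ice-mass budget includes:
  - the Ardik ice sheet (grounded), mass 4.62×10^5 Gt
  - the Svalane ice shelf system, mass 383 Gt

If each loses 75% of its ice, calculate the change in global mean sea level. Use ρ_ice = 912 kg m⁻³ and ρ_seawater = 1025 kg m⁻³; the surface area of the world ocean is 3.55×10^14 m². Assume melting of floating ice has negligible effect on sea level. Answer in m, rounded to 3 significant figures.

≈ 0.952 m

Ardik: 0.75 × 4.62×10^5 Gt = 3.465×10^17 kg; dividing by ρ_w = 1025 kg m⁻³ gives 3.380×10^14 m³ of water.
The Svalane ice shelf system is floating and already displaces its own weight of water, so its melt adds essentially nothing to sea level.
Total added water ≈ 3.380×10^14 m³ over 3.55×10^14 m² → Δh = 0.952 m.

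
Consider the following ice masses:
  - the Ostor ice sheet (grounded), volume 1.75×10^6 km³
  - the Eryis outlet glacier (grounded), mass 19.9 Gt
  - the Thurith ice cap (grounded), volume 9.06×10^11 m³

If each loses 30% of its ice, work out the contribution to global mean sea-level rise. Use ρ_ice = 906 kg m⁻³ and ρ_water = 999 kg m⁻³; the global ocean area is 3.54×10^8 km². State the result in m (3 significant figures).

Ostor: 0.3 × 1.75×10^6 km³ × (906/999) = 4.761×10^5 km³ of water.
Eryis: 0.3 × 19.9 Gt = 5.970×10^12 kg; dividing by ρ_w = 999 kg m⁻³ gives 5.976×10^9 m³ of water.
Thurith: 0.3 × 9.06×10^11 m³ × (906/999) = 2.465×10^11 m³ of water.
Total added water ≈ 4.764×10^14 m³ over 3.54×10^14 m² → Δh = 1.35 m.

≈ 1.35 m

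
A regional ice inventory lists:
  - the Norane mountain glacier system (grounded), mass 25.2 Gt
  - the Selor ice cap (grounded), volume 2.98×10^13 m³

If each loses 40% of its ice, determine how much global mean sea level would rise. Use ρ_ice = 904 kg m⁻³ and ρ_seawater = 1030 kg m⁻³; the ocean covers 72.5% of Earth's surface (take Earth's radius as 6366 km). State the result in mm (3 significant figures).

≈ 28.4 mm

Norane: 0.4 × 25.2 Gt = 1.008×10^13 kg; dividing by ρ_w = 1030 kg m⁻³ gives 9.786×10^9 m³ of water.
Selor: 0.4 × 2.98×10^13 m³ × (904/1030) = 1.046×10^13 m³ of water.
Total added water ≈ 1.047×10^13 m³ over 3.69×10^14 m² → Δh = 0.0284 m = 28.4 mm.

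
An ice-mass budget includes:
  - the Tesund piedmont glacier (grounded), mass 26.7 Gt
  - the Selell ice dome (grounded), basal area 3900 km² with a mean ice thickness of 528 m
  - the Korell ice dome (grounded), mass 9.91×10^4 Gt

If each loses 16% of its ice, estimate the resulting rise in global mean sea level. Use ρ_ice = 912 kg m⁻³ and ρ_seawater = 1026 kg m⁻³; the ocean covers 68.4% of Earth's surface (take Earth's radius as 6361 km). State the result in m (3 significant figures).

Tesund: 0.16 × 26.7 Gt = 4.272×10^12 kg; dividing by ρ_w = 1026 kg m⁻³ gives 4.164×10^9 m³ of water.
Selell: ice volume = 3900 km² × 528 m = 2059 km³; 0.16 × 2059 × (912/1026) = 292.9 km³ of water.
Korell: 0.16 × 9.91×10^4 Gt = 1.586×10^16 kg; dividing by ρ_w = 1026 kg m⁻³ gives 1.545×10^13 m³ of water.
Total added water ≈ 1.575×10^13 m³ over 3.48×10^14 m² → Δh = 0.0453 m.

≈ 0.0453 m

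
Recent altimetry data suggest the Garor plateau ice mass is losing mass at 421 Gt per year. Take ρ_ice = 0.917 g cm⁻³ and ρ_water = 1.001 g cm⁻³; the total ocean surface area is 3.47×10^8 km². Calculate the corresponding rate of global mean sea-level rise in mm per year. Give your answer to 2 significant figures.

≈ 1.2 mm/yr

ρ_w = 1.001 g cm⁻³ = 1001 kg m⁻³. Annual water volume added = 421 Gt / ρ_w = 4.210×10^14 kg / 1001 kg m⁻³ = 4.206×10^11 m³.
Δh per year = 4.206×10^11 / 3.47×10^14 = 1.21×10^-3 m = 1.2 mm.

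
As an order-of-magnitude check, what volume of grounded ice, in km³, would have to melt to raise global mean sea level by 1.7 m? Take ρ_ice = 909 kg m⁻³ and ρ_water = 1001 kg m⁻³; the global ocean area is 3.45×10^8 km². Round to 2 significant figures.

Required water volume = Δh × A = 1.7 m × 3.45×10^14 m² = 5.865×10^14 m³ = 5.865×10^5 km³.
Ice volume = water volume × ρ_w/ρ_ice = 5.865×10^5 × 1001/909 = 6.5×10^5 km³.

≈ 6.5×10^5 km³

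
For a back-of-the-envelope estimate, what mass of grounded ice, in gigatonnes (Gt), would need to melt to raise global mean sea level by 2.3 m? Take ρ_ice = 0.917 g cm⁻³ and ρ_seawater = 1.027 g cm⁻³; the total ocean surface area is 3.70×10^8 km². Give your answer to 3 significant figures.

Required water volume = Δh × A = 2.3 m × 3.70×10^14 m² = 8.510×10^14 m³.
ρ_w = 1.027 g cm⁻³ = 1027 kg m⁻³, so the mass of water = 8.510×10^14 m³ × 1027 kg m⁻³ = 8.740×10^17 kg = 8.74×10^5 Gt (and the same mass of ice, by conservation).

≈ 8.74×10^5 Gt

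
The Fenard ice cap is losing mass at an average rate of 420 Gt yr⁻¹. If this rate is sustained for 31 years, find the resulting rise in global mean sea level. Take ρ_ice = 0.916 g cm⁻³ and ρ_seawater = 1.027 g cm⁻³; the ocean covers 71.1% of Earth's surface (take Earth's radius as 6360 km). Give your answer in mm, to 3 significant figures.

≈ 35.1 mm

Total mass lost = 420 Gt/yr × 31 yr = 1.302×10^4 Gt = 1.302×10^16 kg.
ρ_w = 1.027 g cm⁻³ = 1027 kg m⁻³, so water volume = 1.302×10^16 / 1027 = 1.268×10^13 m³.
Δh = 1.268×10^13 / 3.61×10^14 = 0.0351 m = 35.1 mm.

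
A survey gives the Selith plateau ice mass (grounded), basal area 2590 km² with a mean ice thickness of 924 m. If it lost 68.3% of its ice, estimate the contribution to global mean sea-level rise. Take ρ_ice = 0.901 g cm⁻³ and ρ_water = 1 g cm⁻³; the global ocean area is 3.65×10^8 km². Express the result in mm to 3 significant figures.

Selith: ice volume = 2590 km² × 924 m = 2393 km³; 0.683 × 2393 × (901/1000) = 1473 km³ of water.
Spread over 3.65×10^14 m² of ocean, Δh = 1.473×10^12 / 3.65×10^14 = 4.03×10^-3 m = 4.03 mm.

≈ 4.03 mm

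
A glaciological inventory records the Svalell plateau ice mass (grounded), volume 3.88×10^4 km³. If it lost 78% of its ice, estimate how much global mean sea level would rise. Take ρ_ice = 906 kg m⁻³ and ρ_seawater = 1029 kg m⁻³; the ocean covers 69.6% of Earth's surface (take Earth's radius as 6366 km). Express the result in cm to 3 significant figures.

Svalell: 0.78 × 3.88×10^4 km³ × (906/1029) = 2.665×10^4 km³ of water.
Spread over 3.54×10^14 m² of ocean, Δh = 2.665×10^13 / 3.54×10^14 = 0.0752 m = 7.52 cm.

≈ 7.52 cm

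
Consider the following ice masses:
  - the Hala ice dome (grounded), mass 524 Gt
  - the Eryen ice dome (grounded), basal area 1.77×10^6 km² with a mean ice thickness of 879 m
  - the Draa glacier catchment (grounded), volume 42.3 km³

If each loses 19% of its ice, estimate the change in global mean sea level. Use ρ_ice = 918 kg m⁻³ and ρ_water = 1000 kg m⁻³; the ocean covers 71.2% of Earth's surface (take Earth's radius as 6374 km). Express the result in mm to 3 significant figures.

Hala: 0.19 × 524 Gt = 9.956×10^13 kg; dividing by ρ_w = 1000 kg m⁻³ gives 9.956×10^10 m³ of water.
Eryen: ice volume = 1.77×10^6 km² × 879 m = 1.556×10^6 km³; 0.19 × 1.556×10^6 × (918/1000) = 2.714×10^5 km³ of water.
Draa: 0.19 × 42.3 km³ × (918/1000) = 7.378 km³ of water.
Total added water ≈ 2.715×10^14 m³ over 3.64×10^14 m² → Δh = 0.747 m = 747 mm.

≈ 747 mm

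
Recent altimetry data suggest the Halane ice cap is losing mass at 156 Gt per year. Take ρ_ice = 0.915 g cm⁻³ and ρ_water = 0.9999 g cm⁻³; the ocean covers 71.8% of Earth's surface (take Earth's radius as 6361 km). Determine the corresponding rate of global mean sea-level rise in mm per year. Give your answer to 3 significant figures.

ρ_w = 0.9999 g cm⁻³ = 999.9 kg m⁻³. Annual water volume added = 156 Gt / ρ_w = 1.560×10^14 kg / 999.9 kg m⁻³ = 1.560×10^11 m³.
Δh per year = 1.560×10^11 / 3.65×10^14 = 4.27×10^-4 m = 0.427 mm.

≈ 0.427 mm/yr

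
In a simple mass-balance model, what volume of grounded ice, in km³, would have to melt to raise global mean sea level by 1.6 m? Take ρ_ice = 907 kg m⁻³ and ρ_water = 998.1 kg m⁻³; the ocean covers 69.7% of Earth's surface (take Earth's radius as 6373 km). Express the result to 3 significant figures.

≈ 6.26×10^5 km³

Required water volume = Δh × A = 1.6 m × 3.56×10^14 m² = 5.692×10^14 m³ = 5.692×10^5 km³.
Ice volume = water volume × ρ_w/ρ_ice = 5.692×10^5 × 998.1/907 = 6.26×10^5 km³.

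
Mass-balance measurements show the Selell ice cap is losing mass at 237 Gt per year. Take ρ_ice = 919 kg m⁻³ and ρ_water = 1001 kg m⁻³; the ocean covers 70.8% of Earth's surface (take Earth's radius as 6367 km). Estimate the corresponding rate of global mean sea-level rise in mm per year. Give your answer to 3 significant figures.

ρ_w = 1001 kg m⁻³. Annual water volume added = 237 Gt / ρ_w = 2.370×10^14 kg / 1001 kg m⁻³ = 2.368×10^11 m³.
Δh per year = 2.368×10^11 / 3.61×10^14 = 6.56×10^-4 m = 0.656 mm.

≈ 0.656 mm/yr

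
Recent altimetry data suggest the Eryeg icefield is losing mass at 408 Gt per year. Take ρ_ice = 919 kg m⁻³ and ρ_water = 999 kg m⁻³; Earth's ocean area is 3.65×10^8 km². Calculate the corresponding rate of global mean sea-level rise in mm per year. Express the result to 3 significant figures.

≈ 1.12 mm/yr

ρ_w = 999 kg m⁻³. Annual water volume added = 408 Gt / ρ_w = 4.080×10^14 kg / 999 kg m⁻³ = 4.084×10^11 m³.
Δh per year = 4.084×10^11 / 3.65×10^14 = 1.12×10^-3 m = 1.12 mm.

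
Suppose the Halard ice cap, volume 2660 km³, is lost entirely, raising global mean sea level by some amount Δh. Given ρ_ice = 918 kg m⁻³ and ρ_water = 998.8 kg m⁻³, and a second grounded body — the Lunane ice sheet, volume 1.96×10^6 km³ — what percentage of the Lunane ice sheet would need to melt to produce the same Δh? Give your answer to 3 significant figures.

≈ 0.136 %

Equal sea-level rise means equal mass of meltwater, i.e. equal mass of ice lost.
Ice mass of Halard: 2.442×10^15 kg; ice mass of Lunane: 1.799×10^18 kg.
Fraction required = 2.442×10^15 / 1.799×10^18 = 1.36×10^-3 → 0.136 %.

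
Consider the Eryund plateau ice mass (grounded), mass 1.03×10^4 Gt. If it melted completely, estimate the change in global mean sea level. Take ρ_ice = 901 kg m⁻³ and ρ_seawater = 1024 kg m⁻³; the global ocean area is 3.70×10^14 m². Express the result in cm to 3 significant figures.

Eryund: 1.03×10^4 Gt = 1.030×10^16 kg; dividing by ρ_w = 1024 kg m⁻³ gives 1.006×10^13 m³ of water.
Spread over 3.70×10^14 m² of ocean, Δh = 1.006×10^13 / 3.70×10^14 = 0.0272 m = 2.72 cm.

≈ 2.72 cm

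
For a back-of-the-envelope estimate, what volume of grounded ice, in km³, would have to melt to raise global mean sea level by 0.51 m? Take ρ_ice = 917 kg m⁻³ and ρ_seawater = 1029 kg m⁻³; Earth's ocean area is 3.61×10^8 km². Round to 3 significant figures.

Required water volume = Δh × A = 0.51 m × 3.61×10^14 m² = 1.841×10^14 m³ = 1.841×10^5 km³.
Ice volume = water volume × ρ_w/ρ_ice = 1.841×10^5 × 1029/917 = 2.07×10^5 km³.

≈ 2.07×10^5 km³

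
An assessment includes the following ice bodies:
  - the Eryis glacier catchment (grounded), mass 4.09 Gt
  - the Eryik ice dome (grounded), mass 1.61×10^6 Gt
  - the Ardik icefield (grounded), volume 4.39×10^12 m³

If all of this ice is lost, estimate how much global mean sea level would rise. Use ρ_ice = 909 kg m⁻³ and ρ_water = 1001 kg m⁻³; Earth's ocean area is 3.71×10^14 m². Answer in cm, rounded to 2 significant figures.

≈ 430 cm

Eryis: 4.09 Gt = 4.090×10^12 kg; dividing by ρ_w = 1001 kg m⁻³ gives 4.086×10^9 m³ of water.
Eryik: 1.61×10^6 Gt = 1.610×10^18 kg; dividing by ρ_w = 1001 kg m⁻³ gives 1.608×10^15 m³ of water.
Ardik: 4.39×10^12 m³ × (909/1001) = 3.987×10^12 m³ of water.
Total added water ≈ 1.612×10^15 m³ over 3.71×10^14 m² → Δh = 4.35 m = 430 cm.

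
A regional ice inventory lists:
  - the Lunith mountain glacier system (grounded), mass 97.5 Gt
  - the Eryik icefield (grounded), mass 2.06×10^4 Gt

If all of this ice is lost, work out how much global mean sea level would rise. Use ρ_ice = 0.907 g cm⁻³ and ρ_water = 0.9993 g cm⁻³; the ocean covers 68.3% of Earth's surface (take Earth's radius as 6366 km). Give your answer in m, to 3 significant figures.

Lunith: 97.5 Gt = 9.750×10^13 kg; dividing by ρ_w = 0.9993 g cm⁻³ = 999.3 kg m⁻³ gives 9.757×10^10 m³ of water.
Eryik: 2.06×10^4 Gt = 2.060×10^16 kg; dividing by ρ_w = 999.3 kg m⁻³ gives 2.061×10^13 m³ of water.
Total added water ≈ 2.071×10^13 m³ over 3.48×10^14 m² → Δh = 0.0595 m.

≈ 0.0595 m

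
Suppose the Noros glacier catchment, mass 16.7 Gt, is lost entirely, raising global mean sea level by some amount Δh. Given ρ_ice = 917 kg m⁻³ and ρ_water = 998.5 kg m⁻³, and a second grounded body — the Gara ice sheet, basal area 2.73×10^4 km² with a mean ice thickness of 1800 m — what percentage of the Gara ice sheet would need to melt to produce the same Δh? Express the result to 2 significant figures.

Equal sea-level rise means equal mass of meltwater, i.e. equal mass of ice lost.
Ice mass of Noros: 1.670×10^13 kg; ice mass of Gara: 4.506×10^16 kg.
Fraction required = 1.670×10^13 / 4.506×10^16 = 3.71×10^-4 → 0.037 %.

≈ 0.037 %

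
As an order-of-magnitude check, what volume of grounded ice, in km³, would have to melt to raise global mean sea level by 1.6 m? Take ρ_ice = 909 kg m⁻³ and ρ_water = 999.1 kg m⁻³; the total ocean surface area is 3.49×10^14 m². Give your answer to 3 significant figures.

Required water volume = Δh × A = 1.6 m × 3.49×10^14 m² = 5.584×10^14 m³ = 5.584×10^5 km³.
Ice volume = water volume × ρ_w/ρ_ice = 5.584×10^5 × 999.1/909 = 6.14×10^5 km³.

≈ 6.14×10^5 km³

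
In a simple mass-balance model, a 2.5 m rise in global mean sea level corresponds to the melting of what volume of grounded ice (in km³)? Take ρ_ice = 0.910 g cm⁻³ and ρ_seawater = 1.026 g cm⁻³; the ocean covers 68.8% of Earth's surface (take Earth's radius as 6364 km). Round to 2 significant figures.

≈ 9.9×10^5 km³

Required water volume = Δh × A = 2.5 m × 3.50×10^14 m² = 8.754×10^14 m³ = 8.754×10^5 km³.
Ice volume = water volume × ρ_w/ρ_ice = 8.754×10^5 × 1026/910 = 9.9×10^5 km³.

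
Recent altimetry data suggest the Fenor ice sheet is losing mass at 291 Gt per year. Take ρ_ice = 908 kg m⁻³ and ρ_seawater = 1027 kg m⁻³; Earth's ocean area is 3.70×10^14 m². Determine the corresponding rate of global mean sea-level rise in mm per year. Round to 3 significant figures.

≈ 0.766 mm/yr

ρ_w = 1027 kg m⁻³. Annual water volume added = 291 Gt / ρ_w = 2.910×10^14 kg / 1027 kg m⁻³ = 2.833×10^11 m³.
Δh per year = 2.833×10^11 / 3.70×10^14 = 7.66×10^-4 m = 0.766 mm.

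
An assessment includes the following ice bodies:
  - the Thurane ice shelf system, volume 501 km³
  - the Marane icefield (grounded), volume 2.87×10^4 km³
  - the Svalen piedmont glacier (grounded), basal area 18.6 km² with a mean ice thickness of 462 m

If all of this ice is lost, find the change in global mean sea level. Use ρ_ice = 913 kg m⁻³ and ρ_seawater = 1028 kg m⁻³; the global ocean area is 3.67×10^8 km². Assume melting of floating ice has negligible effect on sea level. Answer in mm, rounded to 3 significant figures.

≈ 69.5 mm

The Thurane ice shelf system is floating and already displaces its own weight of water, so its melt adds essentially nothing to sea level.
Marane: 2.87×10^4 km³ × (913/1028) = 2.549×10^4 km³ of water.
Svalen: ice volume = 18.6 km² × 462 m = 8.593 km³; 8.593 × (913/1028) = 7.632 km³ of water.
Total added water ≈ 2.550×10^13 m³ over 3.67×10^14 m² → Δh = 0.0695 m = 69.5 mm.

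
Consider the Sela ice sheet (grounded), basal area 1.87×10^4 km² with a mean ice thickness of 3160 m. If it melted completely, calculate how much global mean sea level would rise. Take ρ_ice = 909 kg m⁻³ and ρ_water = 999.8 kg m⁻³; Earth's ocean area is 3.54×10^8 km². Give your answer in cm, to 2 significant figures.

Sela: ice volume = 1.87×10^4 km² × 3160 m = 5.909×10^4 km³; 5.909×10^4 × (909/999.8) = 5.373×10^4 km³ of water.
Spread over 3.54×10^14 m² of ocean, Δh = 5.373×10^13 / 3.54×10^14 = 0.152 m = 15 cm.

≈ 15 cm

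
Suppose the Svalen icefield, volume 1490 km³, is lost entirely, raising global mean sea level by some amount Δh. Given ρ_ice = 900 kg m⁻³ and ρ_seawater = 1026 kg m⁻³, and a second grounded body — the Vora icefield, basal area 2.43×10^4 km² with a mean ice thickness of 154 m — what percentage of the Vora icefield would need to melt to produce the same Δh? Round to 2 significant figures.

≈ 40 %

Equal sea-level rise means equal mass of meltwater, i.e. equal mass of ice lost.
Ice mass of Svalen: 1.341×10^15 kg; ice mass of Vora: 3.368×10^15 kg.
Fraction required = 1.341×10^15 / 3.368×10^15 = 0.398 → 40 %.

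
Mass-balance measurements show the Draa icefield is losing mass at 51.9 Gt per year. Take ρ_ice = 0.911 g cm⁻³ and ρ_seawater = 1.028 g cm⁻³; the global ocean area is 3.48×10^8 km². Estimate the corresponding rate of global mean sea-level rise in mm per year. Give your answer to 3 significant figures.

ρ_w = 1.028 g cm⁻³ = 1028 kg m⁻³. Annual water volume added = 51.9 Gt / ρ_w = 5.190×10^13 kg / 1028 kg m⁻³ = 5.049×10^10 m³.
Δh per year = 5.049×10^10 / 3.48×10^14 = 1.45×10^-4 m = 0.145 mm.

≈ 0.145 mm/yr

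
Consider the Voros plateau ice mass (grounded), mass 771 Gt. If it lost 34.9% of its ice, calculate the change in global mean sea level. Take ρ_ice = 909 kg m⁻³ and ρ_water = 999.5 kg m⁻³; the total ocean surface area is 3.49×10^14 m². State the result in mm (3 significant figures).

Voros: 0.349 × 771 Gt = 2.691×10^14 kg; dividing by ρ_w = 999.5 kg m⁻³ gives 2.692×10^11 m³ of water.
Spread over 3.49×10^14 m² of ocean, Δh = 2.692×10^11 / 3.49×10^14 = 7.71×10^-4 m = 0.771 mm.

≈ 0.771 mm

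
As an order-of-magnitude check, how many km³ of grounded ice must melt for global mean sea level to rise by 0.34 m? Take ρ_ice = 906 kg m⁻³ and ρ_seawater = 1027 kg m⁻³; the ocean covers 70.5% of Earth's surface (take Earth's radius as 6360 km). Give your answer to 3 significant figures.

≈ 1.38×10^5 km³

Required water volume = Δh × A = 0.34 m × 3.58×10^14 m² = 1.218×10^14 m³ = 1.218×10^5 km³.
Ice volume = water volume × ρ_w/ρ_ice = 1.218×10^5 × 1027/906 = 1.38×10^5 km³.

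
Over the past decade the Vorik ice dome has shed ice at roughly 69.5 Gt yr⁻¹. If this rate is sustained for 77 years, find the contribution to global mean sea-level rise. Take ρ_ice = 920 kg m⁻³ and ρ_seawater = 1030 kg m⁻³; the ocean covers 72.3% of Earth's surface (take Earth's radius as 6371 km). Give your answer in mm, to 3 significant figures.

≈ 14.1 mm

Total mass lost = 69.5 Gt/yr × 77 yr = 5352 Gt = 5.352×10^15 kg.
ρ_w = 1030 kg m⁻³, so water volume = 5.352×10^15 / 1030 = 5.196×10^12 m³.
Δh = 5.196×10^12 / 3.69×10^14 = 0.0141 m = 14.1 mm.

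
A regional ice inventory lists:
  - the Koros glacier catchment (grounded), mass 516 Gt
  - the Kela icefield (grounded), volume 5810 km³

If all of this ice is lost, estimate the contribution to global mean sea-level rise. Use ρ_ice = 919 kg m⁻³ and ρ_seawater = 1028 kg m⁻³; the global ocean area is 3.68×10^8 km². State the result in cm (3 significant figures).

Koros: 516 Gt = 5.160×10^14 kg; dividing by ρ_w = 1028 kg m⁻³ gives 5.019×10^11 m³ of water.
Kela: 5810 km³ × (919/1028) = 5194 km³ of water.
Total added water ≈ 5.696×10^12 m³ over 3.68×10^14 m² → Δh = 0.0155 m = 1.55 cm.

≈ 1.55 cm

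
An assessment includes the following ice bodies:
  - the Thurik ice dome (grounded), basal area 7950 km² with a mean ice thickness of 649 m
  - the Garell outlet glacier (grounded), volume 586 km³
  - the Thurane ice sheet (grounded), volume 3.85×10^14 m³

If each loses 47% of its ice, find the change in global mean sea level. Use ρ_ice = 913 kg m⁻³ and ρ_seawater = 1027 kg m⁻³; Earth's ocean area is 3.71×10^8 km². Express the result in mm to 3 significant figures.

≈ 440 mm

Thurik: ice volume = 7950 km² × 649 m = 5160 km³; 0.47 × 5160 × (913/1027) = 2156 km³ of water.
Garell: 0.47 × 586 km³ × (913/1027) = 244.8 km³ of water.
Thurane: 0.47 × 3.85×10^14 m³ × (913/1027) = 1.609×10^14 m³ of water.
Total added water ≈ 1.633×10^14 m³ over 3.71×10^14 m² → Δh = 0.440 m = 440 mm.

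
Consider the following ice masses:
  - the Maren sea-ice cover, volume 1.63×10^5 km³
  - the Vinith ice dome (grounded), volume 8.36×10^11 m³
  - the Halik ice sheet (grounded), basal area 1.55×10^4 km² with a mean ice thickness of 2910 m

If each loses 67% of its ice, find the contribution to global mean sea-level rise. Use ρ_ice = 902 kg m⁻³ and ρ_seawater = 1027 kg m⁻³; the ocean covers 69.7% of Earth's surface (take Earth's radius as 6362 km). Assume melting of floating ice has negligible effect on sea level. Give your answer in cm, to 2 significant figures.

The Maren sea-ice cover is floating and already displaces its own weight of water, so its melt adds essentially nothing to sea level.
Vinith: 0.67 × 8.36×10^11 m³ × (902/1027) = 4.919×10^11 m³ of water.
Halik: ice volume = 1.55×10^4 km² × 2910 m = 4.510×10^4 km³; 0.67 × 4.510×10^4 × (902/1027) = 2.654×10^4 km³ of water.
Total added water ≈ 2.703×10^13 m³ over 3.55×10^14 m² → Δh = 0.0763 m = 7.6 cm.

≈ 7.6 cm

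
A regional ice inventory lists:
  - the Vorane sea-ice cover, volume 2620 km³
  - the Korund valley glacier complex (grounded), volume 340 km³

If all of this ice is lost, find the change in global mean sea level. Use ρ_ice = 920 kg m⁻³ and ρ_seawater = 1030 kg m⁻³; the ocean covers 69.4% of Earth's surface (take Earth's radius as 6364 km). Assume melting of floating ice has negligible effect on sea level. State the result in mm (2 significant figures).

The Vorane sea-ice cover is floating and already displaces its own weight of water, so its melt adds essentially nothing to sea level.
Korund: 340 km³ × (920/1030) = 303.7 km³ of water.
Total added water ≈ 3.037×10^11 m³ over 3.53×10^14 m² → Δh = 8.60×10^-4 m = 0.86 mm.

≈ 0.86 mm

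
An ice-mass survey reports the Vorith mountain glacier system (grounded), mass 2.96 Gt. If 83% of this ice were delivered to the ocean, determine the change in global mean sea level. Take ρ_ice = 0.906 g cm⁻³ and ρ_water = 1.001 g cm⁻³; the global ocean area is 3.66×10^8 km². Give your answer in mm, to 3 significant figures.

≈ 6.71×10^-3 mm

Vorith: 0.83 × 2.96 Gt = 2.457×10^12 kg; dividing by ρ_w = 1.001 g cm⁻³ = 1001 kg m⁻³ gives 2.454×10^9 m³ of water.
Spread over 3.66×10^14 m² of ocean, Δh = 2.454×10^9 / 3.66×10^14 = 6.71×10^-6 m = 6.71×10^-3 mm.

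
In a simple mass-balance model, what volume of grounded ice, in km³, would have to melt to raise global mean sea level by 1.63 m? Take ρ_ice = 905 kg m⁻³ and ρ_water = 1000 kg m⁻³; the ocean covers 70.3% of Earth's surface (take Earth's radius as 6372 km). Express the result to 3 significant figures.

≈ 6.46×10^5 km³

Required water volume = Δh × A = 1.63 m × 3.59×10^14 m² = 5.847×10^14 m³ = 5.847×10^5 km³.
Ice volume = water volume × ρ_w/ρ_ice = 5.847×10^5 × 1000/905 = 6.46×10^5 km³.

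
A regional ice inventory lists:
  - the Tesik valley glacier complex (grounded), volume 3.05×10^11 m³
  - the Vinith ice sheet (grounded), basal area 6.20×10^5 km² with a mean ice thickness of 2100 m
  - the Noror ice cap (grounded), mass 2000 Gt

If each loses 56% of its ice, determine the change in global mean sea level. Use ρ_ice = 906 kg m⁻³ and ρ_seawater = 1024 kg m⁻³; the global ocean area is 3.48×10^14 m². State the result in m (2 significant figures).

Tesik: 0.56 × 3.05×10^11 m³ × (906/1024) = 1.511×10^11 m³ of water.
Vinith: ice volume = 6.20×10^5 km² × 2100 m = 1.302×10^6 km³; 0.56 × 1.302×10^6 × (906/1024) = 6.451×10^5 km³ of water.
Noror: 0.56 × 2000 Gt = 1.120×10^15 kg; dividing by ρ_w = 1024 kg m⁻³ gives 1.094×10^12 m³ of water.
Total added water ≈ 6.463×10^14 m³ over 3.48×10^14 m² → Δh = 1.86 m.

≈ 1.9 m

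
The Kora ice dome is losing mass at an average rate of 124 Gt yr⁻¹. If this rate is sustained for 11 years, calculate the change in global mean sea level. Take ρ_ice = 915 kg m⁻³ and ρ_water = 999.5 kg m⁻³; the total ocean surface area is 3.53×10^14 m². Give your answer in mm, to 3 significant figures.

Total mass lost = 124 Gt/yr × 11 yr = 1364 Gt = 1.364×10^15 kg.
ρ_w = 999.5 kg m⁻³, so water volume = 1.364×10^15 / 999.5 = 1.365×10^12 m³.
Δh = 1.365×10^12 / 3.53×10^14 = 3.87×10^-3 m = 3.87 mm.

≈ 3.87 mm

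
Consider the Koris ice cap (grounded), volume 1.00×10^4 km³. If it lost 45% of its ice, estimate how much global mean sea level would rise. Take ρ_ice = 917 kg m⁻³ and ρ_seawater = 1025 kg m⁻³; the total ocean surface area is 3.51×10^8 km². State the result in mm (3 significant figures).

≈ 11.5 mm

Koris: 0.45 × 1.00×10^4 km³ × (917/1025) = 4026 km³ of water.
Spread over 3.51×10^14 m² of ocean, Δh = 4.026×10^12 / 3.51×10^14 = 0.0115 m = 11.5 mm.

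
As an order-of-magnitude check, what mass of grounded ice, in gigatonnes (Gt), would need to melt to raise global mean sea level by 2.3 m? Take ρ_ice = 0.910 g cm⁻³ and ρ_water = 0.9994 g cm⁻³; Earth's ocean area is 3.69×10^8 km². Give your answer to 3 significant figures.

≈ 8.48×10^5 Gt

Required water volume = Δh × A = 2.3 m × 3.69×10^14 m² = 8.487×10^14 m³.
ρ_w = 0.9994 g cm⁻³ = 999.4 kg m⁻³, so the mass of water = 8.487×10^14 m³ × 999.4 kg m⁻³ = 8.482×10^17 kg = 8.48×10^5 Gt (and the same mass of ice, by conservation).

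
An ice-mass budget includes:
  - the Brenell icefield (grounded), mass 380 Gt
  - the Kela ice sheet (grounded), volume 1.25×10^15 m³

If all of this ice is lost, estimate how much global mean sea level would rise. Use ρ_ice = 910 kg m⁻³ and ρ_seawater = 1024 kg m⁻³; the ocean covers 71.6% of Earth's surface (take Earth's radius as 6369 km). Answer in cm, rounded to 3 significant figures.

≈ 304 cm

Brenell: 380 Gt = 3.800×10^14 kg; dividing by ρ_w = 1024 kg m⁻³ gives 3.711×10^11 m³ of water.
Kela: 1.25×10^15 m³ × (910/1024) = 1.111×10^15 m³ of water.
Total added water ≈ 1.111×10^15 m³ over 3.65×10^14 m² → Δh = 3.04 m = 304 cm.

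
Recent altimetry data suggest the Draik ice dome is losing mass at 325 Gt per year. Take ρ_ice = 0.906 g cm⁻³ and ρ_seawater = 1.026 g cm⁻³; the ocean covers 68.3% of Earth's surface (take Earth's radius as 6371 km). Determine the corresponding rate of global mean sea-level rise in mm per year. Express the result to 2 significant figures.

≈ 0.91 mm/yr

ρ_w = 1.026 g cm⁻³ = 1026 kg m⁻³. Annual water volume added = 325 Gt / ρ_w = 3.250×10^14 kg / 1026 kg m⁻³ = 3.168×10^11 m³.
Δh per year = 3.168×10^11 / 3.48×10^14 = 9.09×10^-4 m = 0.91 mm.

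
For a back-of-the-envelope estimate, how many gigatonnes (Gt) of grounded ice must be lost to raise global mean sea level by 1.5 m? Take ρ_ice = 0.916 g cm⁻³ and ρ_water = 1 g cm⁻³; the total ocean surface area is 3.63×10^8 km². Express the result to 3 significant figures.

≈ 5.44×10^5 Gt

Required water volume = Δh × A = 1.5 m × 3.63×10^14 m² = 5.445×10^14 m³.
ρ_w = 1 g cm⁻³ = 1000 kg m⁻³, so the mass of water = 5.445×10^14 m³ × 1000 kg m⁻³ = 5.445×10^17 kg = 5.44×10^5 Gt (and the same mass of ice, by conservation).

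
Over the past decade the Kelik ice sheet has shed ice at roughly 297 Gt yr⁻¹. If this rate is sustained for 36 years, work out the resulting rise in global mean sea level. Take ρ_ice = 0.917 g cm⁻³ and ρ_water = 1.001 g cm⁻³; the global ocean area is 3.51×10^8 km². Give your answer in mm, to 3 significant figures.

Total mass lost = 297 Gt/yr × 36 yr = 1.069×10^4 Gt = 1.069×10^16 kg.
ρ_w = 1.001 g cm⁻³ = 1001 kg m⁻³, so water volume = 1.069×10^16 / 1001 = 1.068×10^13 m³.
Δh = 1.068×10^13 / 3.51×10^14 = 0.0304 m = 30.4 mm.

≈ 30.4 mm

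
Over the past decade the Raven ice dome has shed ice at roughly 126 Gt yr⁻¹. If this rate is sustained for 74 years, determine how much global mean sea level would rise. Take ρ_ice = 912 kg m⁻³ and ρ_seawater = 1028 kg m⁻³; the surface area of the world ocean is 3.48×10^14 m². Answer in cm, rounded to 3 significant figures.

≈ 2.61 cm

Total mass lost = 126 Gt/yr × 74 yr = 9324 Gt = 9.324×10^15 kg.
ρ_w = 1028 kg m⁻³, so water volume = 9.324×10^15 / 1028 = 9.070×10^12 m³.
Δh = 9.070×10^12 / 3.48×10^14 = 0.0261 m = 2.61 cm.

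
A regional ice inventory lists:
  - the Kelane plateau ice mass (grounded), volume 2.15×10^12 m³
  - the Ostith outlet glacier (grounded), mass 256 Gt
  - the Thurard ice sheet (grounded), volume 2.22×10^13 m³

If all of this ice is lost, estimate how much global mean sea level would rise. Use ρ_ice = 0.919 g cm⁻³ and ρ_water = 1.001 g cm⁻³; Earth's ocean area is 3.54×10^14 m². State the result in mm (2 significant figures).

Kelane: 2.15×10^12 m³ × (919/1001) = 1.974×10^12 m³ of water.
Ostith: 256 Gt = 2.560×10^14 kg; dividing by ρ_w = 1.001 g cm⁻³ = 1001 kg m⁻³ gives 2.557×10^11 m³ of water.
Thurard: 2.22×10^13 m³ × (919/1001) = 2.038×10^13 m³ of water.
Total added water ≈ 2.261×10^13 m³ over 3.54×10^14 m² → Δh = 0.0639 m = 64 mm.

≈ 64 mm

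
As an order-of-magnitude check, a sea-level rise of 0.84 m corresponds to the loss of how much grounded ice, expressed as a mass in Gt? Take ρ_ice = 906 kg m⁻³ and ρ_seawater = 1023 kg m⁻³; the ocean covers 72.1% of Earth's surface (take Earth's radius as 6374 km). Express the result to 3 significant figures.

Required water volume = Δh × A = 0.84 m × 3.68×10^14 m² = 3.092×10^14 m³.
ρ_w = 1023 kg m⁻³, so the mass of water = 3.092×10^14 m³ × 1023 kg m⁻³ = 3.163×10^17 kg = 3.16×10^5 Gt (and the same mass of ice, by conservation).

≈ 3.16×10^5 Gt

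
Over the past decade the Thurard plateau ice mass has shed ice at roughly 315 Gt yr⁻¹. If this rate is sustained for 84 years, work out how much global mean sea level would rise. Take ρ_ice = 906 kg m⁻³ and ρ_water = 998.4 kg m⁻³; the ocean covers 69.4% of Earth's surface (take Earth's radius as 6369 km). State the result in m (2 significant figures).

Total mass lost = 315 Gt/yr × 84 yr = 2.646×10^4 Gt = 2.646×10^16 kg.
ρ_w = 998.4 kg m⁻³, so water volume = 2.646×10^16 / 998.4 = 2.650×10^13 m³.
Δh = 2.650×10^13 / 3.54×10^14 = 0.0749 m.

≈ 0.075 m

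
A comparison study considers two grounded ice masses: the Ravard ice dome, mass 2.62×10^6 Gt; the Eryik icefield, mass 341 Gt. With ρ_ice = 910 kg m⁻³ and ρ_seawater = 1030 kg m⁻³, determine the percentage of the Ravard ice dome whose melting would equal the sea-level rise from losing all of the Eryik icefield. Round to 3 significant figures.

≈ 0.0130 %

Equal sea-level rise means equal mass of meltwater, i.e. equal mass of ice lost.
Ice mass of Eryik: 3.410×10^14 kg; ice mass of Ravard: 2.620×10^18 kg.
Fraction required = 3.410×10^14 / 2.620×10^18 = 1.30×10^-4 → 0.0130 %.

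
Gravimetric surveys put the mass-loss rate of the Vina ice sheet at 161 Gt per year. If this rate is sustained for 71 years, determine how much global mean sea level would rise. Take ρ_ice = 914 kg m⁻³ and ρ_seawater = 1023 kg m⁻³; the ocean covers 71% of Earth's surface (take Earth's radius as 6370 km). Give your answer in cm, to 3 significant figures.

Total mass lost = 161 Gt/yr × 71 yr = 1.143×10^4 Gt = 1.143×10^16 kg.
ρ_w = 1023 kg m⁻³, so water volume = 1.143×10^16 / 1023 = 1.117×10^13 m³.
Δh = 1.117×10^13 / 3.62×10^14 = 0.0309 m = 3.09 cm.

≈ 3.09 cm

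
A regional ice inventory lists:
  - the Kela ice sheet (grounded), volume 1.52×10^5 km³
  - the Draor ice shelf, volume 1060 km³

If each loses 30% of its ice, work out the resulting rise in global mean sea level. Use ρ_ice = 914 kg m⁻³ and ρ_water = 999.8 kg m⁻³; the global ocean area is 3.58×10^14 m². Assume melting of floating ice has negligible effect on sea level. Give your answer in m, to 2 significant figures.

Kela: 0.3 × 1.52×10^5 km³ × (914/999.8) = 4.169×10^4 km³ of water.
The Draor ice shelf is floating and already displaces its own weight of water, so its melt adds essentially nothing to sea level.
Total added water ≈ 4.169×10^13 m³ over 3.58×10^14 m² → Δh = 0.116 m.

≈ 0.12 m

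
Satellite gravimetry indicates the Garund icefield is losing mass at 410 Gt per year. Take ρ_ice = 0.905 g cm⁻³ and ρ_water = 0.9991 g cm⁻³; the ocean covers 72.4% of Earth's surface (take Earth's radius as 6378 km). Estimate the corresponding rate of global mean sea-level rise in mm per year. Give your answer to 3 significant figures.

≈ 1.11 mm/yr

ρ_w = 0.9991 g cm⁻³ = 999.1 kg m⁻³. Annual water volume added = 410 Gt / ρ_w = 4.100×10^14 kg / 999.1 kg m⁻³ = 4.104×10^11 m³.
Δh per year = 4.104×10^11 / 3.70×10^14 = 1.11×10^-3 m = 1.11 mm.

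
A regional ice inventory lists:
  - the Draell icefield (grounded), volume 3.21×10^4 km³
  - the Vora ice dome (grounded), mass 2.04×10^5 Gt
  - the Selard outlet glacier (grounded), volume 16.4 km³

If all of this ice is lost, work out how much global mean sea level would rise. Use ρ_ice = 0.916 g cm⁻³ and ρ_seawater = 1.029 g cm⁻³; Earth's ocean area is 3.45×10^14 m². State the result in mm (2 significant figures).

Draell: 3.21×10^4 km³ × (916/1029) = 2.857×10^4 km³ of water.
Vora: 2.04×10^5 Gt = 2.040×10^17 kg; dividing by ρ_w = 1.029 g cm⁻³ = 1029 kg m⁻³ gives 1.983×10^14 m³ of water.
Selard: 16.4 km³ × (916/1029) = 14.60 km³ of water.
Total added water ≈ 2.268×10^14 m³ over 3.45×10^14 m² → Δh = 0.658 m = 660 mm.

≈ 660 mm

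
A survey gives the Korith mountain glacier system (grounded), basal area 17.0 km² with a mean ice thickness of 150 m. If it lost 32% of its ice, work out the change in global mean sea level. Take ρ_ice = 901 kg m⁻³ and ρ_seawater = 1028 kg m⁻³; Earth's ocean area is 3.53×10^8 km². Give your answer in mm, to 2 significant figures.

≈ 2.0×10^-3 mm

Korith: ice volume = 17.0 km² × 150 m = 2.550 km³; 0.32 × 2.550 × (901/1028) = 0.7152 km³ of water.
Spread over 3.53×10^14 m² of ocean, Δh = 7.152×10^8 / 3.53×10^14 = 2.03×10^-6 m = 2.0×10^-3 mm.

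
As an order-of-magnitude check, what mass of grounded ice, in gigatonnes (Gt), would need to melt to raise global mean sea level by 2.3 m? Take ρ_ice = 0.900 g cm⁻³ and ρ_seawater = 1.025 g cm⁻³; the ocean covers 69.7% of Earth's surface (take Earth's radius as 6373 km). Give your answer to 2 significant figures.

≈ 8.4×10^5 Gt

Required water volume = Δh × A = 2.3 m × 3.56×10^14 m² = 8.182×10^14 m³.
ρ_w = 1.025 g cm⁻³ = 1025 kg m⁻³, so the mass of water = 8.182×10^14 m³ × 1025 kg m⁻³ = 8.387×10^17 kg = 8.4×10^5 Gt (and the same mass of ice, by conservation).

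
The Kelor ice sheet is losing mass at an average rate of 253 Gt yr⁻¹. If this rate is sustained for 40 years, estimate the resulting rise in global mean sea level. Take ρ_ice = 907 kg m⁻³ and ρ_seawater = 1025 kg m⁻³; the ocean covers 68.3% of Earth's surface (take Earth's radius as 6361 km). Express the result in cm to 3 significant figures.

≈ 2.84 cm

Total mass lost = 253 Gt/yr × 40 yr = 1.012×10^4 Gt = 1.012×10^16 kg.
ρ_w = 1025 kg m⁻³, so water volume = 1.012×10^16 / 1025 = 9.873×10^12 m³.
Δh = 9.873×10^12 / 3.47×10^14 = 0.0284 m = 2.84 cm.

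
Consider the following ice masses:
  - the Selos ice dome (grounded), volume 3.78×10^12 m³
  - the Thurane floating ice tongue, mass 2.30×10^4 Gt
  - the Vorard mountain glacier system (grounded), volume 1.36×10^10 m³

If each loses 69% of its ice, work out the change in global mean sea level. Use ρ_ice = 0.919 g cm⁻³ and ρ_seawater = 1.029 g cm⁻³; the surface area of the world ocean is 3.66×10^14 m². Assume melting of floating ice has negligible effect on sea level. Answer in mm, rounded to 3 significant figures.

Selos: 0.69 × 3.78×10^12 m³ × (919/1029) = 2.329×10^12 m³ of water.
The Thurane floating ice tongue is floating and already displaces its own weight of water, so its melt adds essentially nothing to sea level.
Vorard: 0.69 × 1.36×10^10 m³ × (919/1029) = 8.381×10^9 m³ of water.
Total added water ≈ 2.338×10^12 m³ over 3.66×10^14 m² → Δh = 6.39×10^-3 m = 6.39 mm.

≈ 6.39 mm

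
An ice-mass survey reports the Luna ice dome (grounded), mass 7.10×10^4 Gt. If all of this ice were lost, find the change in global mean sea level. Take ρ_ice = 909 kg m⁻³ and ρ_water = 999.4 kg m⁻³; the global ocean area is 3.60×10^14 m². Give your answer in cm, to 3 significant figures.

Luna: 7.10×10^4 Gt = 7.100×10^16 kg; dividing by ρ_w = 999.4 kg m⁻³ gives 7.104×10^13 m³ of water.
Spread over 3.60×10^14 m² of ocean, Δh = 7.104×10^13 / 3.60×10^14 = 0.197 m = 19.7 cm.

≈ 19.7 cm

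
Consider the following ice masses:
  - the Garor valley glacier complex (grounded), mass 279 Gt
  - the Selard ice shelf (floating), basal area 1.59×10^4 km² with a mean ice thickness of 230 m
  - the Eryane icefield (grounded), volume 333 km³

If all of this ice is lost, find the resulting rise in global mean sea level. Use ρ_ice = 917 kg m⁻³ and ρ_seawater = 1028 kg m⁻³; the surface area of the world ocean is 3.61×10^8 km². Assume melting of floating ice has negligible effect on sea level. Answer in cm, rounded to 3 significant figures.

≈ 0.157 cm

Garor: 279 Gt = 2.790×10^14 kg; dividing by ρ_w = 1028 kg m⁻³ gives 2.714×10^11 m³ of water.
The Selard ice shelf is floating and already displaces its own weight of water, so its melt adds essentially nothing to sea level.
Eryane: 333 km³ × (917/1028) = 297.0 km³ of water.
Total added water ≈ 5.684×10^11 m³ over 3.61×10^14 m² → Δh = 1.57×10^-3 m = 0.157 cm.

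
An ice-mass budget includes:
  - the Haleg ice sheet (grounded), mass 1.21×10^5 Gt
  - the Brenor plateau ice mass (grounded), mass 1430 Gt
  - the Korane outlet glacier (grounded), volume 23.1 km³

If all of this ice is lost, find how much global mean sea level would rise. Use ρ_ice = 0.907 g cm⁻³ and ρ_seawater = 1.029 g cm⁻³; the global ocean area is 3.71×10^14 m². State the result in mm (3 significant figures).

Haleg: 1.21×10^5 Gt = 1.210×10^17 kg; dividing by ρ_w = 1.029 g cm⁻³ = 1029 kg m⁻³ gives 1.176×10^14 m³ of water.
Brenor: 1430 Gt = 1.430×10^15 kg; dividing by ρ_w = 1029 kg m⁻³ gives 1.390×10^12 m³ of water.
Korane: 23.1 km³ × (907/1029) = 20.36 km³ of water.
Total added water ≈ 1.190×10^14 m³ over 3.71×10^14 m² → Δh = 0.321 m = 321 mm.

≈ 321 mm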